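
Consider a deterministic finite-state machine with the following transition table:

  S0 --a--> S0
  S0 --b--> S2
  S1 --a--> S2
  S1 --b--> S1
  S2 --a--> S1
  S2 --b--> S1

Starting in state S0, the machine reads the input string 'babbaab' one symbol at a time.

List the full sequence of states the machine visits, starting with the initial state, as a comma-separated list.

Answer: S0, S2, S1, S1, S1, S2, S1, S1

Derivation:
Start: S0
  read 'b': S0 --b--> S2
  read 'a': S2 --a--> S1
  read 'b': S1 --b--> S1
  read 'b': S1 --b--> S1
  read 'a': S1 --a--> S2
  read 'a': S2 --a--> S1
  read 'b': S1 --b--> S1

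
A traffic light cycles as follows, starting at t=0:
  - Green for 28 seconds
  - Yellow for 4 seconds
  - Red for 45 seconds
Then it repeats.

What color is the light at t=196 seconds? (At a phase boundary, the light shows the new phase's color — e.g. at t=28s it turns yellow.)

Cycle length = 28 + 4 + 45 = 77s
t = 196, phase_t = 196 mod 77 = 42
42 >= 32 → RED

Answer: red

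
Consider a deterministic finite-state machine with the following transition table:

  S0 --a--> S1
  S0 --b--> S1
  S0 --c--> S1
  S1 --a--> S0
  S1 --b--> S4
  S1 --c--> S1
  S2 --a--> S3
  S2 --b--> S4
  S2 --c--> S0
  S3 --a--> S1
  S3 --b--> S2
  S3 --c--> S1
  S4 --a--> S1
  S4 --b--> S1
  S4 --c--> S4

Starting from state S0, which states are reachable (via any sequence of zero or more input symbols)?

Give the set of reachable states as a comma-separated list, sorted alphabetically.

BFS from S0:
  visit S0: S0--a-->S1 (new), S0--b-->S1 (seen), S0--c-->S1 (seen)
  visit S1: S1--a-->S0 (seen), S1--b-->S4 (new), S1--c-->S1 (seen)
  visit S4: S4--a-->S1 (seen), S4--b-->S1 (seen), S4--c-->S4 (seen)

Answer: S0, S1, S4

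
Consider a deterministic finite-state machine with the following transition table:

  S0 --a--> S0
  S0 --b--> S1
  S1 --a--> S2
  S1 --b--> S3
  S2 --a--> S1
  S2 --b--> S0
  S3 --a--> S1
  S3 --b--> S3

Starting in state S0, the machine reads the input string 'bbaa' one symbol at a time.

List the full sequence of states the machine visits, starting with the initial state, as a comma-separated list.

Start: S0
  read 'b': S0 --b--> S1
  read 'b': S1 --b--> S3
  read 'a': S3 --a--> S1
  read 'a': S1 --a--> S2

Answer: S0, S1, S3, S1, S2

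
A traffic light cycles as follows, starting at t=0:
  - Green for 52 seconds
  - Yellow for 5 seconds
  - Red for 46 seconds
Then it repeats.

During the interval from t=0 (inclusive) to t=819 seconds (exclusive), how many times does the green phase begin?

Cycle = 52+5+46 = 103s
green phase starts at t = k*103 + 0 for k=0,1,2,...
Need k*103+0 < 819 → k < 7.951
k ∈ {0, ..., 7} → 8 starts

Answer: 8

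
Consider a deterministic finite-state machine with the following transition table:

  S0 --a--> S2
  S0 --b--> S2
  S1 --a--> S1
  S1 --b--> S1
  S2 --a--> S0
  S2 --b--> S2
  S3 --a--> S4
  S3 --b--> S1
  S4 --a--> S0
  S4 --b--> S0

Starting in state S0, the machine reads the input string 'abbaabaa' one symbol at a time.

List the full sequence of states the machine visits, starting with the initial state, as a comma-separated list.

Start: S0
  read 'a': S0 --a--> S2
  read 'b': S2 --b--> S2
  read 'b': S2 --b--> S2
  read 'a': S2 --a--> S0
  read 'a': S0 --a--> S2
  read 'b': S2 --b--> S2
  read 'a': S2 --a--> S0
  read 'a': S0 --a--> S2

Answer: S0, S2, S2, S2, S0, S2, S2, S0, S2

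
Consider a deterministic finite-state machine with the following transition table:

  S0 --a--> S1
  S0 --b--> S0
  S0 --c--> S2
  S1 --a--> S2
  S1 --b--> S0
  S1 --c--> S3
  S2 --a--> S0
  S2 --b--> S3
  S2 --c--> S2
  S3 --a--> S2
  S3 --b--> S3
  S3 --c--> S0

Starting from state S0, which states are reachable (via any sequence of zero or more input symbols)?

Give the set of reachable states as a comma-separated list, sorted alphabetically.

Answer: S0, S1, S2, S3

Derivation:
BFS from S0:
  visit S0: S0--a-->S1 (new), S0--b-->S0 (seen), S0--c-->S2 (new)
  visit S1: S1--a-->S2 (seen), S1--b-->S0 (seen), S1--c-->S3 (new)
  visit S2: S2--a-->S0 (seen), S2--b-->S3 (seen), S2--c-->S2 (seen)
  visit S3: S3--a-->S2 (seen), S3--b-->S3 (seen), S3--c-->S0 (seen)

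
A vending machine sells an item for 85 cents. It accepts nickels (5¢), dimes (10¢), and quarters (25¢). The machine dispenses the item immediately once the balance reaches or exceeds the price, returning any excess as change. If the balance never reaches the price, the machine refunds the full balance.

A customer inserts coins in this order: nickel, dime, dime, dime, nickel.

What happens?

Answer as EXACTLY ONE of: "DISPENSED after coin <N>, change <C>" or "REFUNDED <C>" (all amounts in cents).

Price: 85¢
Coin 1 (nickel, 5¢): balance = 5¢
Coin 2 (dime, 10¢): balance = 15¢
Coin 3 (dime, 10¢): balance = 25¢
Coin 4 (dime, 10¢): balance = 35¢
Coin 5 (nickel, 5¢): balance = 40¢
All coins inserted, balance 40¢ < price 85¢ → REFUND 40¢

Answer: REFUNDED 40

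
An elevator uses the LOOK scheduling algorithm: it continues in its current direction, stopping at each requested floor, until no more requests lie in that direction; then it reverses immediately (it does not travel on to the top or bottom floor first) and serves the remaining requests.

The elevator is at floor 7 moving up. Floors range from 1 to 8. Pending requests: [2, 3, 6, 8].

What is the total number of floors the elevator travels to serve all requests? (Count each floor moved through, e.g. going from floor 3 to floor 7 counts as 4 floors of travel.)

Answer: 7

Derivation:
Start at floor 7 moving up, LOOK stop order: [8, 6, 3, 2]
  7 → 8: |8-7| = 1, total = 1
  8 → 6: |6-8| = 2, total = 3
  6 → 3: |3-6| = 3, total = 6
  3 → 2: |2-3| = 1, total = 7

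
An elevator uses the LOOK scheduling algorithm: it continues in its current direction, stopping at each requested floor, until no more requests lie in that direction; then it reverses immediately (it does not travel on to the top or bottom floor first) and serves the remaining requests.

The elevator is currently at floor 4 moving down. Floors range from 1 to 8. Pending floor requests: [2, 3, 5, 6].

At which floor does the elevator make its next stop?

Current floor: 4, direction: down
Requests above: [5, 6]
Requests below: [2, 3]
Moving down and requests lie below → nearest below is max([2, 3]) = 3

Answer: 3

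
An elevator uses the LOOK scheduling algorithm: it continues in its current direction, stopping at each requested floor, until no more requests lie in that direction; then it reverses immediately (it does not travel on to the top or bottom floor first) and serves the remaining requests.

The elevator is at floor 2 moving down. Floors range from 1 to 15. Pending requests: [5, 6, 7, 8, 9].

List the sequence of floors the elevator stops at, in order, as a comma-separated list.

Answer: 5, 6, 7, 8, 9

Derivation:
Current: 2, moving DOWN
Serve below first (descending): []
Then reverse, serve above (ascending): [5, 6, 7, 8, 9]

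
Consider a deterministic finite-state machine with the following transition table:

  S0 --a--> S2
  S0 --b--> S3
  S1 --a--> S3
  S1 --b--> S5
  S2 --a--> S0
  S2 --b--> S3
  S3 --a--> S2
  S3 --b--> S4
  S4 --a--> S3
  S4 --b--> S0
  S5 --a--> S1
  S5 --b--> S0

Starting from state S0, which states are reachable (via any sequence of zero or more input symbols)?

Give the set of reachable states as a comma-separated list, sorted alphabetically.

Answer: S0, S2, S3, S4

Derivation:
BFS from S0:
  visit S0: S0--a-->S2 (new), S0--b-->S3 (new)
  visit S2: S2--a-->S0 (seen), S2--b-->S3 (seen)
  visit S3: S3--a-->S2 (seen), S3--b-->S4 (new)
  visit S4: S4--a-->S3 (seen), S4--b-->S0 (seen)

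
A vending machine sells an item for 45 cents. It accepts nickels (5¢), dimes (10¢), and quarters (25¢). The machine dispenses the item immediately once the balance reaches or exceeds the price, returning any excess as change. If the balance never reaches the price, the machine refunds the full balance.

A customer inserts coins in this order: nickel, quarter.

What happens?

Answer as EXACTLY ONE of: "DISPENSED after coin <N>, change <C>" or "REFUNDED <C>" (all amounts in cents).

Answer: REFUNDED 30

Derivation:
Price: 45¢
Coin 1 (nickel, 5¢): balance = 5¢
Coin 2 (quarter, 25¢): balance = 30¢
All coins inserted, balance 30¢ < price 45¢ → REFUND 30¢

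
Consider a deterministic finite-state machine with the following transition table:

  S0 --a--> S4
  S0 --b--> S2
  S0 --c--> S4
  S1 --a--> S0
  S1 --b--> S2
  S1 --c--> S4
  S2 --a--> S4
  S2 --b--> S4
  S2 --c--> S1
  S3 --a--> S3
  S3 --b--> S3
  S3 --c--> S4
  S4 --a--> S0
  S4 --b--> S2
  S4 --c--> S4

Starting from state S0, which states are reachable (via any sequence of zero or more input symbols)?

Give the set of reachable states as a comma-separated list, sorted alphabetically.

BFS from S0:
  visit S0: S0--a-->S4 (new), S0--b-->S2 (new), S0--c-->S4 (seen)
  visit S4: S4--a-->S0 (seen), S4--b-->S2 (seen), S4--c-->S4 (seen)
  visit S2: S2--a-->S4 (seen), S2--b-->S4 (seen), S2--c-->S1 (new)
  visit S1: S1--a-->S0 (seen), S1--b-->S2 (seen), S1--c-->S4 (seen)

Answer: S0, S1, S2, S4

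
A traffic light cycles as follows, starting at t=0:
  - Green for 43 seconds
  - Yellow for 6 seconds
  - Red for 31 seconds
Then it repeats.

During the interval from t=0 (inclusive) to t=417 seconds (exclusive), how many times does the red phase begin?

Answer: 5

Derivation:
Cycle = 43+6+31 = 80s
red phase starts at t = k*80 + 49 for k=0,1,2,...
Need k*80+49 < 417 → k < 4.600
k ∈ {0, ..., 4} → 5 starts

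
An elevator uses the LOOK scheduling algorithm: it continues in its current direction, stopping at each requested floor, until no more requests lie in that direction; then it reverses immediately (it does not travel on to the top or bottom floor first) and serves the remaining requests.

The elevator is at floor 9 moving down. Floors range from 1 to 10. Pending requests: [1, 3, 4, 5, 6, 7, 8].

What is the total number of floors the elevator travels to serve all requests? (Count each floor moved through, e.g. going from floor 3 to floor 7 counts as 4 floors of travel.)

Start at floor 9 moving down, LOOK stop order: [8, 7, 6, 5, 4, 3, 1]
  9 → 8: |8-9| = 1, total = 1
  8 → 7: |7-8| = 1, total = 2
  7 → 6: |6-7| = 1, total = 3
  6 → 5: |5-6| = 1, total = 4
  5 → 4: |4-5| = 1, total = 5
  4 → 3: |3-4| = 1, total = 6
  3 → 1: |1-3| = 2, total = 8

Answer: 8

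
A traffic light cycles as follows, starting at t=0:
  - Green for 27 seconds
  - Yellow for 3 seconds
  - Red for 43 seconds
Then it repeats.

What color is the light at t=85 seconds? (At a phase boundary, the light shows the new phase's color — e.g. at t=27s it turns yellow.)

Cycle length = 27 + 3 + 43 = 73s
t = 85, phase_t = 85 mod 73 = 12
12 < 27 (green end) → GREEN

Answer: green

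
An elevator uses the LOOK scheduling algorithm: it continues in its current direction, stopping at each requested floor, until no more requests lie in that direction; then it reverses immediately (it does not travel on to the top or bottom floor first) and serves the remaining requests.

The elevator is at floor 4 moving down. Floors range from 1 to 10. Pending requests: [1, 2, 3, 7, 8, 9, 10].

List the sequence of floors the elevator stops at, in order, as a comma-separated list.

Current: 4, moving DOWN
Serve below first (descending): [3, 2, 1]
Then reverse, serve above (ascending): [7, 8, 9, 10]

Answer: 3, 2, 1, 7, 8, 9, 10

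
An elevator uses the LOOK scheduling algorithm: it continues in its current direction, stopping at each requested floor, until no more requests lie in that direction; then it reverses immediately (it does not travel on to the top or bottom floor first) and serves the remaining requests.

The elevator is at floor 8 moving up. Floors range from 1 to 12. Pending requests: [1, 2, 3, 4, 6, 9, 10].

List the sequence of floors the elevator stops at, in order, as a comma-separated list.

Answer: 9, 10, 6, 4, 3, 2, 1

Derivation:
Current: 8, moving UP
Serve above first (ascending): [9, 10]
Then reverse, serve below (descending): [6, 4, 3, 2, 1]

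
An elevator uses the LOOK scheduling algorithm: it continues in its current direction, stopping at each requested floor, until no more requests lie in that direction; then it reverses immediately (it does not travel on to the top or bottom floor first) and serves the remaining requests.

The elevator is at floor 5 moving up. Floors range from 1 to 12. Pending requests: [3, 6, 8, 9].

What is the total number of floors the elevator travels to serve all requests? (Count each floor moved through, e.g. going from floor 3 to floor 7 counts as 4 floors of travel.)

Answer: 10

Derivation:
Start at floor 5 moving up, LOOK stop order: [6, 8, 9, 3]
  5 → 6: |6-5| = 1, total = 1
  6 → 8: |8-6| = 2, total = 3
  8 → 9: |9-8| = 1, total = 4
  9 → 3: |3-9| = 6, total = 10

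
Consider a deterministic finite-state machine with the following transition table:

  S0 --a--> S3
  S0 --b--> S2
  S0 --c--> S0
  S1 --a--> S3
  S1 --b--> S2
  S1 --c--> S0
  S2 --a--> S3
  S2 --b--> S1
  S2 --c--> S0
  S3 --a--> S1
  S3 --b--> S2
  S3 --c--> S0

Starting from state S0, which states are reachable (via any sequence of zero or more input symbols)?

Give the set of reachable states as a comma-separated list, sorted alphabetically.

Answer: S0, S1, S2, S3

Derivation:
BFS from S0:
  visit S0: S0--a-->S3 (new), S0--b-->S2 (new), S0--c-->S0 (seen)
  visit S3: S3--a-->S1 (new), S3--b-->S2 (seen), S3--c-->S0 (seen)
  visit S2: S2--a-->S3 (seen), S2--b-->S1 (seen), S2--c-->S0 (seen)
  visit S1: S1--a-->S3 (seen), S1--b-->S2 (seen), S1--c-->S0 (seen)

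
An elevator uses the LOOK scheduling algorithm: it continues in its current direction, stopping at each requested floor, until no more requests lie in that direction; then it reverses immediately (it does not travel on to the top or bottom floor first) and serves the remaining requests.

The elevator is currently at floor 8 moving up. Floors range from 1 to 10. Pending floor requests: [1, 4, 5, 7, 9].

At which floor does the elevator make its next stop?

Current floor: 8, direction: up
Requests above: [9]
Requests below: [1, 4, 5, 7]
Moving up and requests lie above → nearest above is min([9]) = 9

Answer: 9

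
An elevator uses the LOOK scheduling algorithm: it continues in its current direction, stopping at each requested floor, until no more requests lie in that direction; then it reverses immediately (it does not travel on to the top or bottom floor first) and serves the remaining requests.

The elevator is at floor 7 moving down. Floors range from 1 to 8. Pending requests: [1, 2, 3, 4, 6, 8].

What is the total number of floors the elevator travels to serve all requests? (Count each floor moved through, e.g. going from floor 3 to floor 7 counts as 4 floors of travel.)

Answer: 13

Derivation:
Start at floor 7 moving down, LOOK stop order: [6, 4, 3, 2, 1, 8]
  7 → 6: |6-7| = 1, total = 1
  6 → 4: |4-6| = 2, total = 3
  4 → 3: |3-4| = 1, total = 4
  3 → 2: |2-3| = 1, total = 5
  2 → 1: |1-2| = 1, total = 6
  1 → 8: |8-1| = 7, total = 13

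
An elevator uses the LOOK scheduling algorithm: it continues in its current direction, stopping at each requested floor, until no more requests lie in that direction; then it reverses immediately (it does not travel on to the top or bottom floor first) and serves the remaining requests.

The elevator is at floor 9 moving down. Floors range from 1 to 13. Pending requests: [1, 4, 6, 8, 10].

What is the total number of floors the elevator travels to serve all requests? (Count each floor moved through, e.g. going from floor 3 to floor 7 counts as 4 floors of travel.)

Answer: 17

Derivation:
Start at floor 9 moving down, LOOK stop order: [8, 6, 4, 1, 10]
  9 → 8: |8-9| = 1, total = 1
  8 → 6: |6-8| = 2, total = 3
  6 → 4: |4-6| = 2, total = 5
  4 → 1: |1-4| = 3, total = 8
  1 → 10: |10-1| = 9, total = 17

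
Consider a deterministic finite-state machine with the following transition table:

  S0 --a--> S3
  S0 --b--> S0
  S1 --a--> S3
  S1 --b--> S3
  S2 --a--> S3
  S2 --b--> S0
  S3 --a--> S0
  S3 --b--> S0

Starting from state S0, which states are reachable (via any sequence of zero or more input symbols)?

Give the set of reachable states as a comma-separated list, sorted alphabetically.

Answer: S0, S3

Derivation:
BFS from S0:
  visit S0: S0--a-->S3 (new), S0--b-->S0 (seen)
  visit S3: S3--a-->S0 (seen), S3--b-->S0 (seen)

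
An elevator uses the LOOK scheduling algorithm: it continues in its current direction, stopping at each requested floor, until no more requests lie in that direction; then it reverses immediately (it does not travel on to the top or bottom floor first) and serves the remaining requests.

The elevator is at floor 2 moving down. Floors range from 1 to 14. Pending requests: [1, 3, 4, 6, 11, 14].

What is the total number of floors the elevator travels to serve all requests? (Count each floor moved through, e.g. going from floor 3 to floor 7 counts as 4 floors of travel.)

Answer: 14

Derivation:
Start at floor 2 moving down, LOOK stop order: [1, 3, 4, 6, 11, 14]
  2 → 1: |1-2| = 1, total = 1
  1 → 3: |3-1| = 2, total = 3
  3 → 4: |4-3| = 1, total = 4
  4 → 6: |6-4| = 2, total = 6
  6 → 11: |11-6| = 5, total = 11
  11 → 14: |14-11| = 3, total = 14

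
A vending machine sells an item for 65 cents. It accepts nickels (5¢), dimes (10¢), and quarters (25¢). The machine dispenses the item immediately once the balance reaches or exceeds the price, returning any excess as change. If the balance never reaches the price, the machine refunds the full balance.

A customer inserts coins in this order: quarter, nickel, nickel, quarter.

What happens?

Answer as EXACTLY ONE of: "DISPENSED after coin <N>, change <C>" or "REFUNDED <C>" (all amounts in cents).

Answer: REFUNDED 60

Derivation:
Price: 65¢
Coin 1 (quarter, 25¢): balance = 25¢
Coin 2 (nickel, 5¢): balance = 30¢
Coin 3 (nickel, 5¢): balance = 35¢
Coin 4 (quarter, 25¢): balance = 60¢
All coins inserted, balance 60¢ < price 65¢ → REFUND 60¢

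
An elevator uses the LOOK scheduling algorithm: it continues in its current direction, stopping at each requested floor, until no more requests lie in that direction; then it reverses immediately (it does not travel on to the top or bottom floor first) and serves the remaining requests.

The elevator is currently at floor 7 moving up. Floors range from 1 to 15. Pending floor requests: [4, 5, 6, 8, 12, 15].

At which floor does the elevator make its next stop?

Answer: 8

Derivation:
Current floor: 7, direction: up
Requests above: [8, 12, 15]
Requests below: [4, 5, 6]
Moving up and requests lie above → nearest above is min([8, 12, 15]) = 8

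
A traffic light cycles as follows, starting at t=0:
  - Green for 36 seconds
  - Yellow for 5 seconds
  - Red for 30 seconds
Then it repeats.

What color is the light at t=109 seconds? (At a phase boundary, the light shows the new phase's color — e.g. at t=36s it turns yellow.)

Answer: yellow

Derivation:
Cycle length = 36 + 5 + 30 = 71s
t = 109, phase_t = 109 mod 71 = 38
36 <= 38 < 41 (yellow end) → YELLOW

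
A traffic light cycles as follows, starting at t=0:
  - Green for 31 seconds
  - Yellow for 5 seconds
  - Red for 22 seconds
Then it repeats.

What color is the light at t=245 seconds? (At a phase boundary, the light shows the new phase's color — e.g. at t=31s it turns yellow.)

Cycle length = 31 + 5 + 22 = 58s
t = 245, phase_t = 245 mod 58 = 13
13 < 31 (green end) → GREEN

Answer: green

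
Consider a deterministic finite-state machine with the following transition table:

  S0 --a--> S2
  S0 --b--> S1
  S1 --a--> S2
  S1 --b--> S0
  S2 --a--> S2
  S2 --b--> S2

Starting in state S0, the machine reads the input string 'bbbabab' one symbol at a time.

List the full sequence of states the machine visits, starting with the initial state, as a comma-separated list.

Start: S0
  read 'b': S0 --b--> S1
  read 'b': S1 --b--> S0
  read 'b': S0 --b--> S1
  read 'a': S1 --a--> S2
  read 'b': S2 --b--> S2
  read 'a': S2 --a--> S2
  read 'b': S2 --b--> S2

Answer: S0, S1, S0, S1, S2, S2, S2, S2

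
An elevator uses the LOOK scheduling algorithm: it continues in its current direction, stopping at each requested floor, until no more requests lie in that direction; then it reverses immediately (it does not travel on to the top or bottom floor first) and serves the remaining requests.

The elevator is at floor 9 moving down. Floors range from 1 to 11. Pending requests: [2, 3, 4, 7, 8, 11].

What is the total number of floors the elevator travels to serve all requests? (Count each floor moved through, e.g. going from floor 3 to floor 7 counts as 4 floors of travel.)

Start at floor 9 moving down, LOOK stop order: [8, 7, 4, 3, 2, 11]
  9 → 8: |8-9| = 1, total = 1
  8 → 7: |7-8| = 1, total = 2
  7 → 4: |4-7| = 3, total = 5
  4 → 3: |3-4| = 1, total = 6
  3 → 2: |2-3| = 1, total = 7
  2 → 11: |11-2| = 9, total = 16

Answer: 16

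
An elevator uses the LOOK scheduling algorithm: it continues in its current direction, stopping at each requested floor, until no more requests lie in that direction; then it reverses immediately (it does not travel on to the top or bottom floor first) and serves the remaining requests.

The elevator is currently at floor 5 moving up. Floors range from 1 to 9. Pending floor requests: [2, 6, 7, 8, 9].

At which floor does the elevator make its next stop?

Current floor: 5, direction: up
Requests above: [6, 7, 8, 9]
Requests below: [2]
Moving up and requests lie above → nearest above is min([6, 7, 8, 9]) = 6

Answer: 6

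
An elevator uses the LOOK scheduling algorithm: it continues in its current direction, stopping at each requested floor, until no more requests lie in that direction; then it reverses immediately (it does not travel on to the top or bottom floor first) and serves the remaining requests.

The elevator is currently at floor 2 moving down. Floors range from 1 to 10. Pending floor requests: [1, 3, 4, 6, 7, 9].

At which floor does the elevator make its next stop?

Current floor: 2, direction: down
Requests above: [3, 4, 6, 7, 9]
Requests below: [1]
Moving down and requests lie below → nearest below is max([1]) = 1

Answer: 1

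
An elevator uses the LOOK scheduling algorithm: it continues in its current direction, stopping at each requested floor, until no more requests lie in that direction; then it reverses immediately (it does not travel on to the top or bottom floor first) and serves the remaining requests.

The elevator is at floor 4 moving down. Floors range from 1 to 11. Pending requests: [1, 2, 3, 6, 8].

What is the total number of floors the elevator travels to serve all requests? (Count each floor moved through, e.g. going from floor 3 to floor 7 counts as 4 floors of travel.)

Answer: 10

Derivation:
Start at floor 4 moving down, LOOK stop order: [3, 2, 1, 6, 8]
  4 → 3: |3-4| = 1, total = 1
  3 → 2: |2-3| = 1, total = 2
  2 → 1: |1-2| = 1, total = 3
  1 → 6: |6-1| = 5, total = 8
  6 → 8: |8-6| = 2, total = 10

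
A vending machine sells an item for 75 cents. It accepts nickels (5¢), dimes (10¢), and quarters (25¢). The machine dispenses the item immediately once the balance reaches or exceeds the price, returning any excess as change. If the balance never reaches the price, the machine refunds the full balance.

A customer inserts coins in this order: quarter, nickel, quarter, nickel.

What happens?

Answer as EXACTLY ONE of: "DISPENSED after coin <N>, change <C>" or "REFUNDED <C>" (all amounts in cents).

Price: 75¢
Coin 1 (quarter, 25¢): balance = 25¢
Coin 2 (nickel, 5¢): balance = 30¢
Coin 3 (quarter, 25¢): balance = 55¢
Coin 4 (nickel, 5¢): balance = 60¢
All coins inserted, balance 60¢ < price 75¢ → REFUND 60¢

Answer: REFUNDED 60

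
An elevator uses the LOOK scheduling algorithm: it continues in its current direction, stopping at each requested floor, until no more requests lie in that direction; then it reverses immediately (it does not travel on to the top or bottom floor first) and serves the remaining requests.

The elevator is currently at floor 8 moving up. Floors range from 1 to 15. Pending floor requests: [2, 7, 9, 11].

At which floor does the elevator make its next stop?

Answer: 9

Derivation:
Current floor: 8, direction: up
Requests above: [9, 11]
Requests below: [2, 7]
Moving up and requests lie above → nearest above is min([9, 11]) = 9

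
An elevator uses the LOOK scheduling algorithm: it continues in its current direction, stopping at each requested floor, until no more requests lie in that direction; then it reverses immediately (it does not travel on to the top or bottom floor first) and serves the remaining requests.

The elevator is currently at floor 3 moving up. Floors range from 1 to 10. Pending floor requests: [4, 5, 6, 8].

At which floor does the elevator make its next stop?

Current floor: 3, direction: up
Requests above: [4, 5, 6, 8]
Requests below: []
Moving up and requests lie above → nearest above is min([4, 5, 6, 8]) = 4

Answer: 4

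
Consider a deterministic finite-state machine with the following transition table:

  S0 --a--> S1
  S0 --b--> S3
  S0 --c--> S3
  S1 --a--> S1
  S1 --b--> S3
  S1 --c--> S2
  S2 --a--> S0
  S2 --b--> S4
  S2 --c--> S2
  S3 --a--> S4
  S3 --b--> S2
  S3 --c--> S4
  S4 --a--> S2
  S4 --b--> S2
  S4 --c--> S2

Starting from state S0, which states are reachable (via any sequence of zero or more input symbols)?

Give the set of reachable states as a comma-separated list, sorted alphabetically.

Answer: S0, S1, S2, S3, S4

Derivation:
BFS from S0:
  visit S0: S0--a-->S1 (new), S0--b-->S3 (new), S0--c-->S3 (seen)
  visit S1: S1--a-->S1 (seen), S1--b-->S3 (seen), S1--c-->S2 (new)
  visit S3: S3--a-->S4 (new), S3--b-->S2 (seen), S3--c-->S4 (seen)
  visit S2: S2--a-->S0 (seen), S2--b-->S4 (seen), S2--c-->S2 (seen)
  visit S4: S4--a-->S2 (seen), S4--b-->S2 (seen), S4--c-->S2 (seen)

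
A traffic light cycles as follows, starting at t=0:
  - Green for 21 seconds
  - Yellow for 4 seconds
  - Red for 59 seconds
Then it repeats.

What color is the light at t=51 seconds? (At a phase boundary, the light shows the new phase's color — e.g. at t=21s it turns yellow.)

Cycle length = 21 + 4 + 59 = 84s
t = 51, phase_t = 51 mod 84 = 51
51 >= 25 → RED

Answer: red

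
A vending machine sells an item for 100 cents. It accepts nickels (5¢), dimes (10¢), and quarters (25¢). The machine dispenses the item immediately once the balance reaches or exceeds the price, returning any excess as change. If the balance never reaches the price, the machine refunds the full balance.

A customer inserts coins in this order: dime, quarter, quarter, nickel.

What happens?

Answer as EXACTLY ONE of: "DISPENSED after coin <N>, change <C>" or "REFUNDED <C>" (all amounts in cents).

Answer: REFUNDED 65

Derivation:
Price: 100¢
Coin 1 (dime, 10¢): balance = 10¢
Coin 2 (quarter, 25¢): balance = 35¢
Coin 3 (quarter, 25¢): balance = 60¢
Coin 4 (nickel, 5¢): balance = 65¢
All coins inserted, balance 65¢ < price 100¢ → REFUND 65¢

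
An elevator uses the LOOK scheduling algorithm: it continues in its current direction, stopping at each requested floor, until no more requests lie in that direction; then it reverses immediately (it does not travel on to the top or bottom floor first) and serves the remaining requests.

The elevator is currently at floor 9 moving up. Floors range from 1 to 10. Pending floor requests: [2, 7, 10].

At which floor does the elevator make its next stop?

Answer: 10

Derivation:
Current floor: 9, direction: up
Requests above: [10]
Requests below: [2, 7]
Moving up and requests lie above → nearest above is min([10]) = 10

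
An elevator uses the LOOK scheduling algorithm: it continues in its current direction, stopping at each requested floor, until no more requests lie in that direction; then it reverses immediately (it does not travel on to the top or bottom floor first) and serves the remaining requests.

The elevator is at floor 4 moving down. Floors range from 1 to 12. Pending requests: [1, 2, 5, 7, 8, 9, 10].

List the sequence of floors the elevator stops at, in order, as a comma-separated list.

Current: 4, moving DOWN
Serve below first (descending): [2, 1]
Then reverse, serve above (ascending): [5, 7, 8, 9, 10]

Answer: 2, 1, 5, 7, 8, 9, 10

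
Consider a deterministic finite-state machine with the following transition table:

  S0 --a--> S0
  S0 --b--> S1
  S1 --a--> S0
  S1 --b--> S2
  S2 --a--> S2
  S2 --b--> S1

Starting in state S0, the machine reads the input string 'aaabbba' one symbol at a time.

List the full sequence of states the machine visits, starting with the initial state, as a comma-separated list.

Start: S0
  read 'a': S0 --a--> S0
  read 'a': S0 --a--> S0
  read 'a': S0 --a--> S0
  read 'b': S0 --b--> S1
  read 'b': S1 --b--> S2
  read 'b': S2 --b--> S1
  read 'a': S1 --a--> S0

Answer: S0, S0, S0, S0, S1, S2, S1, S0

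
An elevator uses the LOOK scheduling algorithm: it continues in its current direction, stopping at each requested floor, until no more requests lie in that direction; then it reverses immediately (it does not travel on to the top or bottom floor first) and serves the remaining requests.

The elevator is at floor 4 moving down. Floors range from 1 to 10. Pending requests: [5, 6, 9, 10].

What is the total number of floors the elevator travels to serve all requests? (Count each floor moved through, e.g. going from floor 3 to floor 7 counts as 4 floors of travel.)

Start at floor 4 moving down, LOOK stop order: [5, 6, 9, 10]
  4 → 5: |5-4| = 1, total = 1
  5 → 6: |6-5| = 1, total = 2
  6 → 9: |9-6| = 3, total = 5
  9 → 10: |10-9| = 1, total = 6

Answer: 6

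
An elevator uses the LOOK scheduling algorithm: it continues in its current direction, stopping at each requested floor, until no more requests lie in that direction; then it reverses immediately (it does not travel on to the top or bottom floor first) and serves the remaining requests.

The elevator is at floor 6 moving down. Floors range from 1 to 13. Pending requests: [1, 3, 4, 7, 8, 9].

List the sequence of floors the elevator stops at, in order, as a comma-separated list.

Current: 6, moving DOWN
Serve below first (descending): [4, 3, 1]
Then reverse, serve above (ascending): [7, 8, 9]

Answer: 4, 3, 1, 7, 8, 9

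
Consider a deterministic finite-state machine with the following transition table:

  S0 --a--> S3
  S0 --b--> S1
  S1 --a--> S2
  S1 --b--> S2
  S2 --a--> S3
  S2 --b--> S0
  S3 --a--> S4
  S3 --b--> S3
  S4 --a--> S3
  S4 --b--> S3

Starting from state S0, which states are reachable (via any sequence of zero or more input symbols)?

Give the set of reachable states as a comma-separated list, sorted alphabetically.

Answer: S0, S1, S2, S3, S4

Derivation:
BFS from S0:
  visit S0: S0--a-->S3 (new), S0--b-->S1 (new)
  visit S3: S3--a-->S4 (new), S3--b-->S3 (seen)
  visit S1: S1--a-->S2 (new), S1--b-->S2 (seen)
  visit S4: S4--a-->S3 (seen), S4--b-->S3 (seen)
  visit S2: S2--a-->S3 (seen), S2--b-->S0 (seen)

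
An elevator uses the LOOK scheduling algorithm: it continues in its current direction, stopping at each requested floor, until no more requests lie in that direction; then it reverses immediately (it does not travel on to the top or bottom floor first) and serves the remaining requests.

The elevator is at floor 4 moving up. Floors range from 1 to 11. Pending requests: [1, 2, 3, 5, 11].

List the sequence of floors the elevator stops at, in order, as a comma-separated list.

Current: 4, moving UP
Serve above first (ascending): [5, 11]
Then reverse, serve below (descending): [3, 2, 1]

Answer: 5, 11, 3, 2, 1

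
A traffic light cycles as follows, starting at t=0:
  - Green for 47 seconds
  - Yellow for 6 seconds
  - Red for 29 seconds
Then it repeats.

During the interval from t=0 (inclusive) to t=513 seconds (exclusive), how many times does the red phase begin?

Answer: 6

Derivation:
Cycle = 47+6+29 = 82s
red phase starts at t = k*82 + 53 for k=0,1,2,...
Need k*82+53 < 513 → k < 5.610
k ∈ {0, ..., 5} → 6 starts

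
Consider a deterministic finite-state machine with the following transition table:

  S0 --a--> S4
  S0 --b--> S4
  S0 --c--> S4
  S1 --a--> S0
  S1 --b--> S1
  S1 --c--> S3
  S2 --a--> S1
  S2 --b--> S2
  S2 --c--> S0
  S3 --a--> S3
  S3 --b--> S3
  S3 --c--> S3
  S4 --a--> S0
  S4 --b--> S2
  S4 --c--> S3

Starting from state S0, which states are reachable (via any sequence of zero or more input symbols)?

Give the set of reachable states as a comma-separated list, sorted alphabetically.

Answer: S0, S1, S2, S3, S4

Derivation:
BFS from S0:
  visit S0: S0--a-->S4 (new), S0--b-->S4 (seen), S0--c-->S4 (seen)
  visit S4: S4--a-->S0 (seen), S4--b-->S2 (new), S4--c-->S3 (new)
  visit S2: S2--a-->S1 (new), S2--b-->S2 (seen), S2--c-->S0 (seen)
  visit S3: S3--a-->S3 (seen), S3--b-->S3 (seen), S3--c-->S3 (seen)
  visit S1: S1--a-->S0 (seen), S1--b-->S1 (seen), S1--c-->S3 (seen)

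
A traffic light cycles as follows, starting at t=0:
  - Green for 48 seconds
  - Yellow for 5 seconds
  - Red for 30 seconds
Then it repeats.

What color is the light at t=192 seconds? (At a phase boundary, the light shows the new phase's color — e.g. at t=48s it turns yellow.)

Cycle length = 48 + 5 + 30 = 83s
t = 192, phase_t = 192 mod 83 = 26
26 < 48 (green end) → GREEN

Answer: green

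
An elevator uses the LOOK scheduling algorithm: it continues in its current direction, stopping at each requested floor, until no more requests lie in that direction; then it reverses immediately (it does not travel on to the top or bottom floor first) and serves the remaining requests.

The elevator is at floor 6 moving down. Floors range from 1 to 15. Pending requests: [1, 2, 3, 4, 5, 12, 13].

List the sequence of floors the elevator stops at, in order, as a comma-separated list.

Current: 6, moving DOWN
Serve below first (descending): [5, 4, 3, 2, 1]
Then reverse, serve above (ascending): [12, 13]

Answer: 5, 4, 3, 2, 1, 12, 13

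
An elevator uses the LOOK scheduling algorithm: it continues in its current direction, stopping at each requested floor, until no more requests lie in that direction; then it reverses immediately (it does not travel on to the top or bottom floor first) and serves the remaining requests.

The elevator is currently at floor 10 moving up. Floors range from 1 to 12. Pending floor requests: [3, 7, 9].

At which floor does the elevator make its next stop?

Current floor: 10, direction: up
Requests above: []
Requests below: [3, 7, 9]
Moving up but no requests above → reverse; nearest below is max([3, 7, 9]) = 9

Answer: 9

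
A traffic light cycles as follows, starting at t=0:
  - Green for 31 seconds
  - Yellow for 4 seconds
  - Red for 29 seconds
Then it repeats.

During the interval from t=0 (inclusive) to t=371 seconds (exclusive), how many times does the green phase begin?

Answer: 6

Derivation:
Cycle = 31+4+29 = 64s
green phase starts at t = k*64 + 0 for k=0,1,2,...
Need k*64+0 < 371 → k < 5.797
k ∈ {0, ..., 5} → 6 starts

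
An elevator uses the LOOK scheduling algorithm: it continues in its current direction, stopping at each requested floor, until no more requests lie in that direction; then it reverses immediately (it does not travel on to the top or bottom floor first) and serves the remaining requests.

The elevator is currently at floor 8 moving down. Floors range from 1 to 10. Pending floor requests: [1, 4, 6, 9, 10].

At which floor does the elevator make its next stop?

Answer: 6

Derivation:
Current floor: 8, direction: down
Requests above: [9, 10]
Requests below: [1, 4, 6]
Moving down and requests lie below → nearest below is max([1, 4, 6]) = 6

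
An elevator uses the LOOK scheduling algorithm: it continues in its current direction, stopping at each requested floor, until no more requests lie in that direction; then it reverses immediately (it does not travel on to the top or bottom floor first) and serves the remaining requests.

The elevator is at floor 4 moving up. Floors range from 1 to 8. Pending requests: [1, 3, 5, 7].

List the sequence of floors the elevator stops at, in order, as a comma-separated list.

Current: 4, moving UP
Serve above first (ascending): [5, 7]
Then reverse, serve below (descending): [3, 1]

Answer: 5, 7, 3, 1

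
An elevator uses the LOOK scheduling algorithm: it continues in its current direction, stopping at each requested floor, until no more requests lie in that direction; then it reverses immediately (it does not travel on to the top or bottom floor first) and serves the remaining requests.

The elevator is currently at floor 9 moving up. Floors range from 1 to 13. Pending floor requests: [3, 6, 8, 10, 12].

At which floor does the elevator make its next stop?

Current floor: 9, direction: up
Requests above: [10, 12]
Requests below: [3, 6, 8]
Moving up and requests lie above → nearest above is min([10, 12]) = 10

Answer: 10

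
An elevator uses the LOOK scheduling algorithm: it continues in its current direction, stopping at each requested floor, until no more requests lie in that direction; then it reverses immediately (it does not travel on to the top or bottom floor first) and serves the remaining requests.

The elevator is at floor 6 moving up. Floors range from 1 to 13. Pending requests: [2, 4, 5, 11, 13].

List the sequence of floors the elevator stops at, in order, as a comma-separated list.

Answer: 11, 13, 5, 4, 2

Derivation:
Current: 6, moving UP
Serve above first (ascending): [11, 13]
Then reverse, serve below (descending): [5, 4, 2]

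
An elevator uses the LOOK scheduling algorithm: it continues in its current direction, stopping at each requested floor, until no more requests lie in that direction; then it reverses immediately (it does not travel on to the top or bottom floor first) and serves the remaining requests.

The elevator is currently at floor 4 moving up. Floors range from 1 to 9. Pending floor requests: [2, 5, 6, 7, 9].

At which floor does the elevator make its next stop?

Current floor: 4, direction: up
Requests above: [5, 6, 7, 9]
Requests below: [2]
Moving up and requests lie above → nearest above is min([5, 6, 7, 9]) = 5

Answer: 5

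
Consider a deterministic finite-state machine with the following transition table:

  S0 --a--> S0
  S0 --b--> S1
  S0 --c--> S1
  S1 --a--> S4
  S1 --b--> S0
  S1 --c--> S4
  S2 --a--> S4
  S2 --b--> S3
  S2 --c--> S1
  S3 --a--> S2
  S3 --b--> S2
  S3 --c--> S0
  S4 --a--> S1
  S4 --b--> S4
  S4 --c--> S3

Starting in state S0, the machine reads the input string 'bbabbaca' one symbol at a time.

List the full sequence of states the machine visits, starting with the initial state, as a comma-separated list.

Answer: S0, S1, S0, S0, S1, S0, S0, S1, S4

Derivation:
Start: S0
  read 'b': S0 --b--> S1
  read 'b': S1 --b--> S0
  read 'a': S0 --a--> S0
  read 'b': S0 --b--> S1
  read 'b': S1 --b--> S0
  read 'a': S0 --a--> S0
  read 'c': S0 --c--> S1
  read 'a': S1 --a--> S4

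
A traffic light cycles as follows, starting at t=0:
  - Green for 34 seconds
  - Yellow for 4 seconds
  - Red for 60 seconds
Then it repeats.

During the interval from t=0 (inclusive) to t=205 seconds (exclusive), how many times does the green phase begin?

Answer: 3

Derivation:
Cycle = 34+4+60 = 98s
green phase starts at t = k*98 + 0 for k=0,1,2,...
Need k*98+0 < 205 → k < 2.092
k ∈ {0, ..., 2} → 3 starts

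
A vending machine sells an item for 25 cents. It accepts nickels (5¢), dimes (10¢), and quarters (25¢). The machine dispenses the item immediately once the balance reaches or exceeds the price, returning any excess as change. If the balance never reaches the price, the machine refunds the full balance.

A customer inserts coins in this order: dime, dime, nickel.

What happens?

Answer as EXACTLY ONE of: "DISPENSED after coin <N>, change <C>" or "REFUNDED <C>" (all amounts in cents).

Answer: DISPENSED after coin 3, change 0

Derivation:
Price: 25¢
Coin 1 (dime, 10¢): balance = 10¢
Coin 2 (dime, 10¢): balance = 20¢
Coin 3 (nickel, 5¢): balance = 25¢
  → balance >= price → DISPENSE, change = 25 - 25 = 0¢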